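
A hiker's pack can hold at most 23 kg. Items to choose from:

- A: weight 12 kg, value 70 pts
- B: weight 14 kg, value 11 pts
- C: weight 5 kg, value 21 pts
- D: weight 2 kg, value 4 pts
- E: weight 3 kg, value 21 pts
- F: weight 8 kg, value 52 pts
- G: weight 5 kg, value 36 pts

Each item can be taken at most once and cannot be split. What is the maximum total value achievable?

This is a 0/1 knapsack; check combinations near the capacity.
- A+E+F: weight 12+3+8=23, value 70+21+52=143
- C+D+E+F+G: weight 5+2+3+8+5=23, value 21+4+21+52+36=134
- A+D+E+G: weight 12+2+3+5=22, value 70+4+21+36=131
- C+E+F+G: weight 5+3+8+5=21, value 21+21+52+36=130
Best: 143 pts.

143 pts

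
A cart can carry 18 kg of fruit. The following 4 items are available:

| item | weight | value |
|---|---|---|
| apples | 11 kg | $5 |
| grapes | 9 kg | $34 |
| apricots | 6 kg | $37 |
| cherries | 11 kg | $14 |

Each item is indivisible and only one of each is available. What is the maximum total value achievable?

Check high-value combinations within 18 kg:
- grapes+apricots: weight 9+6=15, value 34+37=71
- apricots+cherries: weight 6+11=17, value 37+14=51
- apples+apricots: weight 11+6=17, value 5+37=42
- apricots: weight 6, value 37
- grapes: weight 9, value 34
Best: $71.

$71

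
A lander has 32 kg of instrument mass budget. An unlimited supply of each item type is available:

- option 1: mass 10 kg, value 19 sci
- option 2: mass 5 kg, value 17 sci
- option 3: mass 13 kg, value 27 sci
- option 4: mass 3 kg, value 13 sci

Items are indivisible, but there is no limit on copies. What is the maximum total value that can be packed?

Best value-per-unit is option 4 at 13/3; filling with it alone gives 10×13 = 130.
Optimal mix: 1×option 2 + 9×option 4 → mass 32, value 134.

134 sci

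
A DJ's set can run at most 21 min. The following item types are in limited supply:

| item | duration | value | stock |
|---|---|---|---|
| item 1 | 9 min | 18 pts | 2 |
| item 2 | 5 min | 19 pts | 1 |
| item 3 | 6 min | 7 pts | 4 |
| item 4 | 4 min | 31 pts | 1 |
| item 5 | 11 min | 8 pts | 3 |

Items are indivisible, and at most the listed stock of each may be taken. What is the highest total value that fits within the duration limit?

68 pts

Best selections within duration 21 and stock limits:
- 1×item 1 + 1×item 2 + 1×item 4: duration 18, value 68
- 1×item 2 + 2×item 3 + 1×item 4: duration 21, value 64
Best: 68 pts.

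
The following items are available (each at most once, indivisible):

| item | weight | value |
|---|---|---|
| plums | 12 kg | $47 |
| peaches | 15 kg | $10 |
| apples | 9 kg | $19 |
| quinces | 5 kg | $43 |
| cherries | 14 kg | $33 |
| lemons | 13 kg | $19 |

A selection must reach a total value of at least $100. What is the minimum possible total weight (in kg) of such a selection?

Subsets with value ≥ 100, sorted by total weight:
- plums+apples+quinces: weight 26, value 109
- plums+quinces+lemons: weight 30, value 109
- plums+quinces+cherries: weight 31, value 123
- plums+peaches+quinces: weight 32, value 100
Minimum weight: 26 kg.

26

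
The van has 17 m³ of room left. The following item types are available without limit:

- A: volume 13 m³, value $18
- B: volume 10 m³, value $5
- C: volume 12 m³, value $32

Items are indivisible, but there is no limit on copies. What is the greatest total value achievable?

Best value-per-unit is C at 32/12, and filling with it alone uses volume 1×12=12. No mix of the others beats 1×32 = 32.

$32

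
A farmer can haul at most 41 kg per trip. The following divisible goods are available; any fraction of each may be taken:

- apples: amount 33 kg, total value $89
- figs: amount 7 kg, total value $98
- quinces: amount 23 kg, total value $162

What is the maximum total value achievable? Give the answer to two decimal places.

289.67

Take in order of value per unit:
- figs (98/7 per unit): all 7 → value 98, running total 98.00
- quinces (162/23 per unit): all 23 → value 162, running total 260.00
- apples (89/33 per unit): 11 of 33 → value 11×89/33 = 29.6667, running total 289.67
Total 289.67.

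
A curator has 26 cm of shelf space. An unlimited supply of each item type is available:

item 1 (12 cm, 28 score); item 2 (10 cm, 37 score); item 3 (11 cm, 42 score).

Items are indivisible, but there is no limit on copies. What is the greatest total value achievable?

Best value-per-unit is item 3 at 42/11, and filling with it alone uses length 2×11=22. No mix of the others beats 2×42 = 84.

84 score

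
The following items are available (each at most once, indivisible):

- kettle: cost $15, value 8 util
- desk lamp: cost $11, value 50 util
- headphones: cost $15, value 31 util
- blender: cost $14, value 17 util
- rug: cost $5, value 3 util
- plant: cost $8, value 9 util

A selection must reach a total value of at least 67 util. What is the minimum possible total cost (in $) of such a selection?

Subsets with value ≥ 67, sorted by total cost:
- desk lamp+blender: cost 25, value 67
- desk lamp+headphones: cost 26, value 81
- desk lamp+blender+rug: cost 30, value 70
Minimum cost: 25 $.

25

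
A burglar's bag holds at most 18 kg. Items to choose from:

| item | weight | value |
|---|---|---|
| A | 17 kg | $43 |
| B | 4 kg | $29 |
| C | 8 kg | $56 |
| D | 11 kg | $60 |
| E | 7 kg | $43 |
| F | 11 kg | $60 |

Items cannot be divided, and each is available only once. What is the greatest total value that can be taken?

$103

This is a 0/1 knapsack; check combinations near the capacity.
- D+E: weight 11+7=18, value 60+43=103
- E+F: weight 7+11=18, value 43+60=103
- C+E: weight 8+7=15, value 56+43=99
- B+D: weight 4+11=15, value 29+60=89
Best: $103.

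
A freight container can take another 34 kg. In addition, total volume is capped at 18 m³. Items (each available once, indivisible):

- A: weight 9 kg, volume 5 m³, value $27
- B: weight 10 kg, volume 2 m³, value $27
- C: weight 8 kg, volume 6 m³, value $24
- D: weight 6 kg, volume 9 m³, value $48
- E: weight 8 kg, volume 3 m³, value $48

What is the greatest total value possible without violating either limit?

$123

Feasible sets respecting both limits:
- A+D+E: weight 23, volume 17, value 123
- B+D+E: weight 24, volume 14, value 123
- C+D+E: weight 22, volume 18, value 120
- A+B+D: weight 25, volume 16, value 102
Best: $123.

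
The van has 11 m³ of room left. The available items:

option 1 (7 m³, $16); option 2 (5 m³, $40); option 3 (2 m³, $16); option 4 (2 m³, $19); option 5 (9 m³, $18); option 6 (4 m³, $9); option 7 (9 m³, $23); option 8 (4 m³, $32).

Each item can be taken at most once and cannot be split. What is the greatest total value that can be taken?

$91

Check high-value combinations within 11 m³:
- option 2+option 4+option 8: volume 5+2+4=11, value 40+19+32=91
- option 2+option 3+option 8: volume 5+2+4=11, value 40+16+32=88
- option 2+option 3+option 4: volume 5+2+2=9, value 40+16+19=75
- option 2+option 8: volume 5+4=9, value 40+32=72
- option 2+option 4+option 6: volume 5+2+4=11, value 40+19+9=68
Best: $91.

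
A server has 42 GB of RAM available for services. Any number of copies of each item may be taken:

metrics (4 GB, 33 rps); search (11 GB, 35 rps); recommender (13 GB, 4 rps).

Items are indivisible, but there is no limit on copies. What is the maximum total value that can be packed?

Best value-per-unit is metrics at 33/4, and filling with it alone uses memory 10×4=40. No mix of the others beats 10×33 = 330.

330 rps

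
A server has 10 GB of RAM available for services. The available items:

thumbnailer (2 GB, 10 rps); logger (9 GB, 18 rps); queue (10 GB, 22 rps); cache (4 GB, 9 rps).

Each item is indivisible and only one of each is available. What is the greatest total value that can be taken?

22 rps

This is a 0/1 knapsack; check combinations near the capacity.
- queue: memory 10, value 22
- thumbnailer+cache: memory 2+4=6, value 10+9=19
- logger: memory 9, value 18
Best: 22 rps.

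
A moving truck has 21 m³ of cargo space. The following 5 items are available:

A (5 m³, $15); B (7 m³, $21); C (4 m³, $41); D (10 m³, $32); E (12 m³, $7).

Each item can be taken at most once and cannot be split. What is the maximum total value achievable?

$94

Check high-value combinations within 21 m³:
- B+C+D: volume 7+4+10=21, value 21+41+32=94
- A+C+D: volume 5+4+10=19, value 15+41+32=88
- A+B+C: volume 5+7+4=16, value 15+21+41=77
- C+D: volume 4+10=14, value 41+32=73
Best: $94.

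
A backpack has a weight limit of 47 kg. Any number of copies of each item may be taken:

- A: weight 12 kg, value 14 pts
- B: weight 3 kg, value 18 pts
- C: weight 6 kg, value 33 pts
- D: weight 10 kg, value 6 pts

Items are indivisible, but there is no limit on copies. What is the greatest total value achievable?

Best value-per-unit is B at 18/3, and filling with it alone uses weight 15×3=45. No mix of the others beats 15×18 = 270.

270 pts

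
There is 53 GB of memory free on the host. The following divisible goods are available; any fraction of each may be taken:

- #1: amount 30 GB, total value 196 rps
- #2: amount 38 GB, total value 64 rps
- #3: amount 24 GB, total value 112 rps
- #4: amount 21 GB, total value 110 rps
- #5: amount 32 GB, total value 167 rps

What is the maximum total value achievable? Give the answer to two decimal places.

316.44

Take in order of value per unit:
- #1 (196/30 per unit): all 30 → value 196, running total 196.00
- #4 (110/21 per unit): all 21 → value 110, running total 306.00
- #5 (167/32 per unit): 2 of 32 → value 2×167/32 = 10.4375, running total 316.44
Total 316.44.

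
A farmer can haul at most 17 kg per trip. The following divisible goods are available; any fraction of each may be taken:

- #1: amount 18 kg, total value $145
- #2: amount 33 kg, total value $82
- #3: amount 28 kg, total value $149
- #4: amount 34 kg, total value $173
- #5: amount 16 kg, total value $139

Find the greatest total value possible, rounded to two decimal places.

147.06

Take in order of value per unit:
- #5 (139/16 per unit): all 16 → value 139, running total 139.00
- #1 (145/18 per unit): 1 of 18 → value 1×145/18 = 8.0556, running total 147.06
Total 147.06.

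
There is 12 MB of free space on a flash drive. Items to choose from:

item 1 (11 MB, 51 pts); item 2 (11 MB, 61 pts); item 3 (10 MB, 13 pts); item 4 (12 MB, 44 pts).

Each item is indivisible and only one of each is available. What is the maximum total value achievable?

Check high-value combinations within 12 MB:
- item 2: size 11, value 61
- item 1: size 11, value 51
- item 4: size 12, value 44
Best: 61 pts.

61 pts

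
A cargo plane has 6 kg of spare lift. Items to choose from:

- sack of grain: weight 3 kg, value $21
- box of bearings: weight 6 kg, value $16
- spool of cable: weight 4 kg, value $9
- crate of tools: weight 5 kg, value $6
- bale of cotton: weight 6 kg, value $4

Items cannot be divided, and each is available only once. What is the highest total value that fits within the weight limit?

$21

Check high-value combinations within 6 kg:
- sack of grain: weight 3, value 21
- box of bearings: weight 6, value 16
- spool of cable: weight 4, value 9
- crate of tools: weight 5, value 6
- bale of cotton: weight 6, value 4
Best: $21.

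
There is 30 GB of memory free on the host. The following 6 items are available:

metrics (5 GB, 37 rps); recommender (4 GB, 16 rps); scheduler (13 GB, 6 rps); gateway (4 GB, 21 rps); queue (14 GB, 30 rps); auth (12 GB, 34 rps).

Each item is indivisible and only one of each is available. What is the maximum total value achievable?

This is a 0/1 knapsack; check combinations near the capacity.
- metrics+recommender+gateway+auth: memory 5+4+4+12=25, value 37+16+21+34=108
- metrics+recommender+gateway+queue: memory 5+4+4+14=27, value 37+16+21+30=104
- metrics+gateway+auth: memory 5+4+12=21, value 37+21+34=92
- metrics+gateway+queue: memory 5+4+14=23, value 37+21+30=88
- metrics+recommender+auth: memory 5+4+12=21, value 37+16+34=87
Best: 108 rps.

108 rps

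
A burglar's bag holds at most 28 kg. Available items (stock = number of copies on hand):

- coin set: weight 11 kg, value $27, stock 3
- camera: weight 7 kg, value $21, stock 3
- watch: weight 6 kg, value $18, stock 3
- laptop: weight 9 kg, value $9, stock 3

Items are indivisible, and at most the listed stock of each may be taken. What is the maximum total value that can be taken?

Best selections within weight 28 and stock limits:
- 3×camera + 1×watch: weight 27, value 81
- 2×camera + 2×watch: weight 26, value 78
Best: $81.

$81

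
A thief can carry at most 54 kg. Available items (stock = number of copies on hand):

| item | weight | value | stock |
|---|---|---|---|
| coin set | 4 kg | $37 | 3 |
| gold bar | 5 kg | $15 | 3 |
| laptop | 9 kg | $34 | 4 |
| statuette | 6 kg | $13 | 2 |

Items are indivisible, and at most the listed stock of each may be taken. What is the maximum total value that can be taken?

Best selections within weight 54 and stock limits:
- 3×coin set + 1×gold bar + 4×laptop: weight 53, value 262
- 3×coin set + 4×laptop + 1×statuette: weight 54, value 260
Best: $262.

$262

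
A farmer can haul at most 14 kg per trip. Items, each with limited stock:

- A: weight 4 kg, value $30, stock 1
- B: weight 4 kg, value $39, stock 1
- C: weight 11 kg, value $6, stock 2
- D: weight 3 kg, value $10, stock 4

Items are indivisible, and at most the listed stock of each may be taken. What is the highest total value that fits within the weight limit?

$89

Best selections within weight 14 and stock limits:
- 1×A + 1×B + 2×D: weight 14, value 89
- 1×A + 1×B + 1×D: weight 11, value 79
- 1×A + 1×B: weight 8, value 69
Best: $89.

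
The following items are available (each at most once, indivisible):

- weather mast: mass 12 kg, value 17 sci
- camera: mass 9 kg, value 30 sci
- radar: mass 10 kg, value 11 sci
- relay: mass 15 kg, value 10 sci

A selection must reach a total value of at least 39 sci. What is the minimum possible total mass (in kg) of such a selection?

Subsets with value ≥ 39, sorted by total mass:
- camera+radar: mass 19, value 41
- weather mast+camera: mass 21, value 47
Minimum mass: 19 kg.

19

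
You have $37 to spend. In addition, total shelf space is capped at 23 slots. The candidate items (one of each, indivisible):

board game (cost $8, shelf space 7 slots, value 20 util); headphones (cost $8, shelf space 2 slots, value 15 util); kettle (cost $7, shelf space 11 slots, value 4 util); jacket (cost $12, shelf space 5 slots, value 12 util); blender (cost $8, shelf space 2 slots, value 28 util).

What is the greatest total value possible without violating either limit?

Feasible sets respecting both limits:
- board game+headphones+jacket+blender: cost 36, shelf space 16, value 75
- board game+headphones+kettle+blender: cost 31, shelf space 22, value 67
- board game+headphones+blender: cost 24, shelf space 11, value 63
Best: 75 util.

75 util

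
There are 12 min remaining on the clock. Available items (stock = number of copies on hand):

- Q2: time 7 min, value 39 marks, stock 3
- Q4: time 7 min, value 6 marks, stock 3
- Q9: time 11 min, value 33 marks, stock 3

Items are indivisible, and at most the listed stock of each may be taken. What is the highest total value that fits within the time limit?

39 marks

Best selections within time 12 and stock limits:
- 1×Q2: time 7, value 39
- 1×Q9: time 11, value 33
- 1×Q4: time 7, value 6
Best: 39 marks.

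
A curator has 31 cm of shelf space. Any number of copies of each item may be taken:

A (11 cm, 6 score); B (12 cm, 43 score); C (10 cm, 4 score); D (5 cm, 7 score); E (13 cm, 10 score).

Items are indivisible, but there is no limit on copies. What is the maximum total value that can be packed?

93 score

Best value-per-unit is B at 43/12; filling with it alone gives 2×43 = 86.
Optimal mix: 2×B + 1×D → length 29, value 93.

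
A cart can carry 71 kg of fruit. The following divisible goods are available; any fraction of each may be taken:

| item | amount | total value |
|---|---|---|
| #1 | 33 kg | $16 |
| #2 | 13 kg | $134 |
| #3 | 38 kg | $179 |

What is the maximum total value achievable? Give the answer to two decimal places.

322.70

Take in order of value per unit:
- #2 (134/13 per unit): all 13 → value 134, running total 134.00
- #3 (179/38 per unit): all 38 → value 179, running total 313.00
- #1 (16/33 per unit): 20 of 33 → value 20×16/33 = 9.6970, running total 322.70
Total 322.70.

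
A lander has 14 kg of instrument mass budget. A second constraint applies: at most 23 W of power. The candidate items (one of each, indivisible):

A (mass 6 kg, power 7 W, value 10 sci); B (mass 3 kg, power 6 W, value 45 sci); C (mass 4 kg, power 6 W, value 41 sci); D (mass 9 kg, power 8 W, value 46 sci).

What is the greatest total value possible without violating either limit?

Feasible sets respecting both limits:
- A+B+C: mass 13, power 19, value 96
- B+D: mass 12, power 14, value 91
- C+D: mass 13, power 14, value 87
Best: 96 sci.

96 sci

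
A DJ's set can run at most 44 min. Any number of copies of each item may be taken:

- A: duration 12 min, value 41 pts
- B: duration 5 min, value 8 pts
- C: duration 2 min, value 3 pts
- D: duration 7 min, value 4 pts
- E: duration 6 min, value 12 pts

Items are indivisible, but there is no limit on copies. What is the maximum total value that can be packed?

138 pts

Best value-per-unit is A at 41/12; filling with it alone gives 3×41 = 123.
Optimal mix: 3×A + 1×C + 1×E → duration 44, value 138.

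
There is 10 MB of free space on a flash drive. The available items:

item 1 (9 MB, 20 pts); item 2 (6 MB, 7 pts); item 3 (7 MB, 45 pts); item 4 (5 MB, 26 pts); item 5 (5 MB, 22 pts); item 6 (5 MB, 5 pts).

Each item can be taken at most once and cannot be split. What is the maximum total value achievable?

48 pts

This is a 0/1 knapsack; check combinations near the capacity.
- item 4+item 5: size 5+5=10, value 26+22=48
- item 3: size 7, value 45
- item 4+item 6: size 5+5=10, value 26+5=31
- item 5+item 6: size 5+5=10, value 22+5=27
- item 4: size 5, value 26
Best: 48 pts.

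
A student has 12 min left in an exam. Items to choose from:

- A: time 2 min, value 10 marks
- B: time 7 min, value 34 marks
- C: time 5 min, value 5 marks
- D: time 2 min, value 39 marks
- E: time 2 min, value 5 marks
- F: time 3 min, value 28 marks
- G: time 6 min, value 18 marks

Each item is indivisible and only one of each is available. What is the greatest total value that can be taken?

This is a 0/1 knapsack; check combinations near the capacity.
- B+D+F: time 7+2+3=12, value 34+39+28=101
- D+F+G: time 2+3+6=11, value 39+28+18=85
- A+B+D: time 2+7+2=11, value 10+34+39=83
Best: 101 marks.

101 marks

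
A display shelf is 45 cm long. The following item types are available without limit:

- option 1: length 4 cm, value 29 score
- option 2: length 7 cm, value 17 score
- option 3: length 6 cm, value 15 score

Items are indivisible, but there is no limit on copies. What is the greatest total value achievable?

Best value-per-unit is option 1 at 29/4, and filling with it alone uses length 11×4=44. No mix of the others beats 11×29 = 319.

319 score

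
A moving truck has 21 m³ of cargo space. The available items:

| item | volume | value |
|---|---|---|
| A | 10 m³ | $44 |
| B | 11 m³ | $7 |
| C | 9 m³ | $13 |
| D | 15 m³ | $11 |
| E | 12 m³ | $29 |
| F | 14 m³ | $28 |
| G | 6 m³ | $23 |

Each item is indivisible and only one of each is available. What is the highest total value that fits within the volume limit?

$67

This is a 0/1 knapsack; check combinations near the capacity.
- A+G: volume 10+6=16, value 44+23=67
- A+C: volume 10+9=19, value 44+13=57
- E+G: volume 12+6=18, value 29+23=52
Best: $67.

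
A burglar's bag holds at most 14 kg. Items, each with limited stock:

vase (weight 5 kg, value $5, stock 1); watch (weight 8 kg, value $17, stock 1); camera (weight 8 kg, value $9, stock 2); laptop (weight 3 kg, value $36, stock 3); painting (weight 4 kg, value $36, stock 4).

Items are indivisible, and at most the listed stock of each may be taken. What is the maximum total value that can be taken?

Top feasible selections:
- 3×laptop + 1×painting: weight 13, value 144
- 2×laptop + 2×painting: weight 14, value 144
Best: $144.

$144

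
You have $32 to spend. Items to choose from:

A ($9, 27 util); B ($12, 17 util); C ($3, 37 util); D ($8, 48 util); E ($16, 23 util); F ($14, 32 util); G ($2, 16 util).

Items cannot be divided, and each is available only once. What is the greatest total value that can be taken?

Check high-value combinations within $32:
- C+D+F+G: cost 3+8+14+2=27, value 37+48+32+16=133
- A+B+C+D: cost 9+12+3+8=32, value 27+17+37+48=129
- A+C+D+G: cost 9+3+8+2=22, value 27+37+48+16=128
- C+D+E+G: cost 3+8+16+2=29, value 37+48+23+16=124
- B+C+D+G: cost 12+3+8+2=25, value 17+37+48+16=118
Best: 133 util.

133 util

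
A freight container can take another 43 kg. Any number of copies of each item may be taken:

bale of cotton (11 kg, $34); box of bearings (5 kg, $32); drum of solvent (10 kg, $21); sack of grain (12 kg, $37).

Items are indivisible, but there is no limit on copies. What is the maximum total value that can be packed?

Best value-per-unit is box of bearings at 32/5, and filling with it alone uses weight 8×5=40. No mix of the others beats 8×32 = 256.

$256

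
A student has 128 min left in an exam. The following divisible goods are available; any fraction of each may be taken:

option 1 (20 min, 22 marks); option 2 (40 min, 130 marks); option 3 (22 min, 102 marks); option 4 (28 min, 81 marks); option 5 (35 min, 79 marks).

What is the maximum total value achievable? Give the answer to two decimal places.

Take in order of value per unit:
- option 3 (102/22 per unit): all 22 → value 102, running total 102.00
- option 2 (130/40 per unit): all 40 → value 130, running total 232.00
- option 4 (81/28 per unit): all 28 → value 81, running total 313.00
- option 5 (79/35 per unit): all 35 → value 79, running total 392.00
- option 1 (22/20 per unit): 3 of 20 → value 3×22/20 = 3.3000, running total 395.30
Total 395.30.

395.30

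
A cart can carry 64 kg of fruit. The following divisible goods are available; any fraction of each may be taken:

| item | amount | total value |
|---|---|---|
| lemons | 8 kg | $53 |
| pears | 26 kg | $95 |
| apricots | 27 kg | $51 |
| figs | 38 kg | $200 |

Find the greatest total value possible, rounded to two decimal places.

318.77

Take in order of value per unit:
- lemons (53/8 per unit): all 8 → value 53, running total 53.00
- figs (200/38 per unit): all 38 → value 200, running total 253.00
- pears (95/26 per unit): 18 of 26 → value 18×95/26 = 65.7692, running total 318.77
Total 318.77.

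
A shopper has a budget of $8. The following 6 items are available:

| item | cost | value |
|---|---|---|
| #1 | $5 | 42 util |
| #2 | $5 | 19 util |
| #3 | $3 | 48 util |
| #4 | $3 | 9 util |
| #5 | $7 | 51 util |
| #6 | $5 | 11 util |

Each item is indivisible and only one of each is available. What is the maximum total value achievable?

90 util

Check high-value combinations within $8:
- #1+#3: cost 5+3=8, value 42+48=90
- #2+#3: cost 5+3=8, value 19+48=67
- #3+#6: cost 3+5=8, value 48+11=59
- #3+#4: cost 3+3=6, value 48+9=57
Best: 90 util.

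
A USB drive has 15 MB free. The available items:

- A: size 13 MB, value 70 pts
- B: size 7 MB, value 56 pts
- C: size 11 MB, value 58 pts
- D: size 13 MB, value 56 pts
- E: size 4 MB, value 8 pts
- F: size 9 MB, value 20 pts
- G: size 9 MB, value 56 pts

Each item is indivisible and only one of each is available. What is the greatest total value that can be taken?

Check high-value combinations within 15 MB:
- A: size 13, value 70
- C+E: size 11+4=15, value 58+8=66
- B+E: size 7+4=11, value 56+8=64
- E+G: size 4+9=13, value 8+56=64
- C: size 11, value 58
Best: 70 pts.

70 pts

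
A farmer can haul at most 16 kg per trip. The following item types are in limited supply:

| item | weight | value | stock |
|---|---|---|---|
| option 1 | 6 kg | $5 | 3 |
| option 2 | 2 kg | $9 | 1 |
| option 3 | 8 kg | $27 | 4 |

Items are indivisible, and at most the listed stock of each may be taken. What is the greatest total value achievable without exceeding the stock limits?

$54

Top feasible selections:
- 2×option 3: weight 16, value 54
- 1×option 1 + 1×option 2 + 1×option 3: weight 16, value 41
Best: $54.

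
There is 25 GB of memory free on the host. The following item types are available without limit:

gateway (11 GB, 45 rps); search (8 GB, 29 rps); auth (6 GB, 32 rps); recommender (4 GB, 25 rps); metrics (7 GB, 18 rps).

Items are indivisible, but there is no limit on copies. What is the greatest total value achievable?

Best value-per-unit is recommender at 25/4, and filling with it alone uses memory 6×4=24. No mix of the others beats 6×25 = 150.

150 rps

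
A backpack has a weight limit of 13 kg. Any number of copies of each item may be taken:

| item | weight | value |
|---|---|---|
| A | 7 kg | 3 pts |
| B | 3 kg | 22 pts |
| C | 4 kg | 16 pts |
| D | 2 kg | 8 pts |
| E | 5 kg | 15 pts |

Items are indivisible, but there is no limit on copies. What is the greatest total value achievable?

88 pts

Best value-per-unit is B at 22/3, and filling with it alone uses weight 4×3=12. No mix of the others beats 4×22 = 88.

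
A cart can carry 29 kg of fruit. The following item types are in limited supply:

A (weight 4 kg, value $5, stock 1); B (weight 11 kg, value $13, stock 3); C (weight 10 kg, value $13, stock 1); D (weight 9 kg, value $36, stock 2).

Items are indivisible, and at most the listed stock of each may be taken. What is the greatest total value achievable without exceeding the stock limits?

Top feasible selections:
- 1×C + 2×D: weight 28, value 85
- 1×B + 2×D: weight 29, value 85
- 1×A + 2×D: weight 22, value 77
- 2×D: weight 18, value 72
Best: $85.

$85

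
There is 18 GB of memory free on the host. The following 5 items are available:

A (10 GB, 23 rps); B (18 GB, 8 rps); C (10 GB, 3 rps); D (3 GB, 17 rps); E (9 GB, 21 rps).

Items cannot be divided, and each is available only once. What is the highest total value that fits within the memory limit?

40 rps

Check high-value combinations within 18 GB:
- A+D: memory 10+3=13, value 23+17=40
- D+E: memory 3+9=12, value 17+21=38
- A: memory 10, value 23
- E: memory 9, value 21
- C+D: memory 10+3=13, value 3+17=20
Best: 40 rps.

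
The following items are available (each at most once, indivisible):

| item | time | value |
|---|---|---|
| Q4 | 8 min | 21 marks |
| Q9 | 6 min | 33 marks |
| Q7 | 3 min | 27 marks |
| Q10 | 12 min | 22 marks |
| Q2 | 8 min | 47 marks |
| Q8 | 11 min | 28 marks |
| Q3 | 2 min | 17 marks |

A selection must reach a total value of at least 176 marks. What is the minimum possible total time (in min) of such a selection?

Subsets with value ≥ 176, sorted by total time:
- Q4+Q9+Q7+Q10+Q2+Q8: time 48, value 178
- Q4+Q9+Q7+Q10+Q2+Q8+Q3: time 50, value 195
Minimum time: 48 min.

48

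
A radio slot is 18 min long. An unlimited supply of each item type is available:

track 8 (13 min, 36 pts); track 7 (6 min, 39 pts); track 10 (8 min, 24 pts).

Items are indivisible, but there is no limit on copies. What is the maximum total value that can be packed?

Best value-per-unit is track 7 at 39/6, and filling with it alone uses duration 3×6=18. No mix of the others beats 3×39 = 117.

117 pts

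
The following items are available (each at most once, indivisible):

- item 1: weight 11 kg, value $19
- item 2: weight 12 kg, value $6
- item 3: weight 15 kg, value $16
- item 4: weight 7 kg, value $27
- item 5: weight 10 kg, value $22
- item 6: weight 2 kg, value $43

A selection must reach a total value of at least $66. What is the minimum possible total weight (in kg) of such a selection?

Subsets with value ≥ 66, sorted by total weight:
- item 4+item 6: weight 9, value 70
- item 4+item 5+item 6: weight 19, value 92
Minimum weight: 9 kg.

9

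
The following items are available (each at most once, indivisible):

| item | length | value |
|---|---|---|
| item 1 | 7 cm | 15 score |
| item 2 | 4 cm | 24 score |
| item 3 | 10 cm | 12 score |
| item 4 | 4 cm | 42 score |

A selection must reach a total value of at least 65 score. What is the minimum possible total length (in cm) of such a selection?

8

Subsets with value ≥ 65, sorted by total length:
- item 2+item 4: length 8, value 66
- item 1+item 2+item 4: length 15, value 81
Minimum length: 8 cm.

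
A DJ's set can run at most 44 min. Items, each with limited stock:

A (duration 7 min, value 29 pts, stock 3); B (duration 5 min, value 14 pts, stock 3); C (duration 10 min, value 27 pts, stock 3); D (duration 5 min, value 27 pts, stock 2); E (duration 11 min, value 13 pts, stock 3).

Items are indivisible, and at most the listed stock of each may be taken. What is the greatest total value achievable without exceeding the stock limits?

Best selections within duration 44 and stock limits:
- 3×A + 2×B + 2×D: duration 41, value 169
- 3×A + 1×C + 2×D: duration 41, value 168
- 2×A + 2×B + 1×C + 2×D: duration 44, value 167
- 2×A + 2×C + 2×D: duration 44, value 166
Best: 169 pts.

169 pts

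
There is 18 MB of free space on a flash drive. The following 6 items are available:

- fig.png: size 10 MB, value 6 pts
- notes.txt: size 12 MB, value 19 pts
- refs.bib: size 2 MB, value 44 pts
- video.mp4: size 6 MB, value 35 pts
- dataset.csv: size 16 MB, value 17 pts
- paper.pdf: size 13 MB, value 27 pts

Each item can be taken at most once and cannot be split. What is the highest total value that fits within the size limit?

Check high-value combinations within 18 MB:
- fig.png+refs.bib+video.mp4: size 10+2+6=18, value 6+44+35=85
- refs.bib+video.mp4: size 2+6=8, value 44+35=79
- refs.bib+paper.pdf: size 2+13=15, value 44+27=71
- notes.txt+refs.bib: size 12+2=14, value 19+44=63
Best: 85 pts.

85 pts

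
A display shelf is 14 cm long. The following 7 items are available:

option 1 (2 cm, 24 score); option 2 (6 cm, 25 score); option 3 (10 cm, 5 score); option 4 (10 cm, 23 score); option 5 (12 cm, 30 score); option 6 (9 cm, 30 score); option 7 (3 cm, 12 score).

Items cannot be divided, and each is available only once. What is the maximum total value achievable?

Check high-value combinations within 14 cm:
- option 1+option 6+option 7: length 2+9+3=14, value 24+30+12=66
- option 1+option 2+option 7: length 2+6+3=11, value 24+25+12=61
- option 1+option 6: length 2+9=11, value 24+30=54
Best: 66 score.

66 score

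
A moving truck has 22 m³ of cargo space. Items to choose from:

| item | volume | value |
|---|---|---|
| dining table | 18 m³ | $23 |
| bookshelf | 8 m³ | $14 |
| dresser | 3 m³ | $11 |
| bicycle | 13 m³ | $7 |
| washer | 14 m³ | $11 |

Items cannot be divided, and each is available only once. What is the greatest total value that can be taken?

Check high-value combinations within 22 m³:
- dining table+dresser: volume 18+3=21, value 23+11=34
- bookshelf+dresser: volume 8+3=11, value 14+11=25
- bookshelf+washer: volume 8+14=22, value 14+11=25
- dining table: volume 18, value 23
Best: $34.

$34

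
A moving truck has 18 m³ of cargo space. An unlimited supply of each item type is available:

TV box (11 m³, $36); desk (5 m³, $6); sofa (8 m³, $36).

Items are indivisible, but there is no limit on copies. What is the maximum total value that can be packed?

$72

Best value-per-unit is sofa at 36/8, and filling with it alone uses volume 2×8=16. No mix of the others beats 2×36 = 72.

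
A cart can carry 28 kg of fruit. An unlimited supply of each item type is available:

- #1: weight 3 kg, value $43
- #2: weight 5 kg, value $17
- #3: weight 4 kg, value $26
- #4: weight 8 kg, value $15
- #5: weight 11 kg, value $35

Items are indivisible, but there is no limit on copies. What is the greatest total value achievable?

Best value-per-unit is #1 at 43/3, and filling with it alone uses weight 9×3=27. No mix of the others beats 9×43 = 387.

$387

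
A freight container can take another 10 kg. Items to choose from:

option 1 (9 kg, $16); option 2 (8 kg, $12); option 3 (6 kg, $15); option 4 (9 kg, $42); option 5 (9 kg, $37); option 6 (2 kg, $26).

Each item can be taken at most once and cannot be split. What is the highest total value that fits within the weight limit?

$42

Check high-value combinations within 10 kg:
- option 4: weight 9, value 42
- option 3+option 6: weight 6+2=8, value 15+26=41
- option 2+option 6: weight 8+2=10, value 12+26=38
- option 5: weight 9, value 37
Best: $42.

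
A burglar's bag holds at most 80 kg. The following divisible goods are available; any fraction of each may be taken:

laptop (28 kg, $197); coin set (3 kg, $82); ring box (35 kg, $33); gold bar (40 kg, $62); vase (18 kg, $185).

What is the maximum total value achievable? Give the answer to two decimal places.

Take in order of value per unit:
- coin set (82/3 per unit): all 3 → value 82, running total 82.00
- vase (185/18 per unit): all 18 → value 185, running total 267.00
- laptop (197/28 per unit): all 28 → value 197, running total 464.00
- gold bar (62/40 per unit): 31 of 40 → value 31×62/40 = 48.0500, running total 512.05
Total 512.05.

512.05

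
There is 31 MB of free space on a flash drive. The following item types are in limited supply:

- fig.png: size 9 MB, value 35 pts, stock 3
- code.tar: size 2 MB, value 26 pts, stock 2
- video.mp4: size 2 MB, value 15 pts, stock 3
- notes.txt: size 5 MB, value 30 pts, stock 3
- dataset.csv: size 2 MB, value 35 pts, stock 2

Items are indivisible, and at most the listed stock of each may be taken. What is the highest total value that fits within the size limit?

257 pts

Top feasible selections:
- 2×code.tar + 3×video.mp4 + 3×notes.txt + 2×dataset.csv: size 29, value 257
- 1×fig.png + 2×code.tar + 2×video.mp4 + 2×notes.txt + 2×dataset.csv: size 31, value 247
- 2×code.tar + 2×video.mp4 + 3×notes.txt + 2×dataset.csv: size 27, value 242
- 1×fig.png + 1×code.tar + 3×video.mp4 + 2×notes.txt + 2×dataset.csv: size 31, value 236
Best: 257 pts.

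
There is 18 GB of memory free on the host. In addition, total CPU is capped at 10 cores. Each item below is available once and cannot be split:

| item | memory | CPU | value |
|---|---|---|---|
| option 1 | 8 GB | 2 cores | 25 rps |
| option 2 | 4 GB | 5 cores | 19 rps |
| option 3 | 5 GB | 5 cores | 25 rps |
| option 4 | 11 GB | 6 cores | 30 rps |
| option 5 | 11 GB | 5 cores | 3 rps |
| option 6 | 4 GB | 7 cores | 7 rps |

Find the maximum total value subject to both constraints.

50 rps

Feasible sets respecting both limits:
- option 1+option 3: memory 13, CPU 7, value 50
- option 1+option 2: memory 12, CPU 7, value 44
- option 2+option 3: memory 9, CPU 10, value 44
- option 1+option 6: memory 12, CPU 9, value 32
Best: 50 rps.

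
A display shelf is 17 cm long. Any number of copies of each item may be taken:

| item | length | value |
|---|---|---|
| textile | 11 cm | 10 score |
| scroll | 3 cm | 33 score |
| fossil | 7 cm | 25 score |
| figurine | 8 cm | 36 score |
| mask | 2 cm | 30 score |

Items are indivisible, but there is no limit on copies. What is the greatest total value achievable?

Best value-per-unit is mask at 30/2; filling with it alone gives 8×30 = 240.
Optimal mix: 1×scroll + 7×mask → length 17, value 243.

243 score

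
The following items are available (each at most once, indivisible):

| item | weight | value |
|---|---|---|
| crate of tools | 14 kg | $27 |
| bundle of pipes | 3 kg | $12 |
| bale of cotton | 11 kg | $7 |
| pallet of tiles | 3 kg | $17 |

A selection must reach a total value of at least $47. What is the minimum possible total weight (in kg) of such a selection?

Subsets with value ≥ 47, sorted by total weight:
- crate of tools+bundle of pipes+pallet of tiles: weight 20, value 56
- crate of tools+bale of cotton+pallet of tiles: weight 28, value 51
Minimum weight: 20 kg.

20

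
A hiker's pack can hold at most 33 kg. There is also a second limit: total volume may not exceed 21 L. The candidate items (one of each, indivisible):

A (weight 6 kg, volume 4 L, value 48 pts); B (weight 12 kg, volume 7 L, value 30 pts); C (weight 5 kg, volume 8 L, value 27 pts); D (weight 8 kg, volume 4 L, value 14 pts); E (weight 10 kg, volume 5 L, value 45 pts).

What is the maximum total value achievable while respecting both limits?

Feasible sets respecting both limits:
- A+C+D+E: weight 29, volume 21, value 134
- A+B+E: weight 28, volume 16, value 123
- A+C+E: weight 21, volume 17, value 120
Best: 134 pts.

134 pts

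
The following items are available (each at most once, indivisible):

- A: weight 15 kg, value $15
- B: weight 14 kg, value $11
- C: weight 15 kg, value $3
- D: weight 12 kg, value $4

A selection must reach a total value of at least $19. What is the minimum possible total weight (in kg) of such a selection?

27

Subsets with value ≥ 19, sorted by total weight:
- A+D: weight 27, value 19
- A+B: weight 29, value 26
- A+B+D: weight 41, value 30
- A+C+D: weight 42, value 22
Minimum weight: 27 kg.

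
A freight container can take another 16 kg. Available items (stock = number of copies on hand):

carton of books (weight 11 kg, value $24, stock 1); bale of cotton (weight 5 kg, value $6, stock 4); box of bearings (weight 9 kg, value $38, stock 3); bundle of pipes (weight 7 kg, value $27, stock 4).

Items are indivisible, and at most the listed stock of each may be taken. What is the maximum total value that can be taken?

Best selections within weight 16 and stock limits:
- 1×box of bearings + 1×bundle of pipes: weight 16, value 65
- 2×bundle of pipes: weight 14, value 54
- 1×bale of cotton + 1×box of bearings: weight 14, value 44
Best: $65.

$65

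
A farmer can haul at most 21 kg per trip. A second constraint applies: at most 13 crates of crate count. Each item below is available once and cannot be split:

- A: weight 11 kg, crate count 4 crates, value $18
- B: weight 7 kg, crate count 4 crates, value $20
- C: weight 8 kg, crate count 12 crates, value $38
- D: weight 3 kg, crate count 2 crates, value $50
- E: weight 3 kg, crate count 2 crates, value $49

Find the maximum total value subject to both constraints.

$119

Feasible sets respecting both limits:
- B+D+E: weight 13, crate count 8, value 119
- A+D+E: weight 17, crate count 8, value 117
- D+E: weight 6, crate count 4, value 99
- A+B+D: weight 21, crate count 10, value 88
Best: $119.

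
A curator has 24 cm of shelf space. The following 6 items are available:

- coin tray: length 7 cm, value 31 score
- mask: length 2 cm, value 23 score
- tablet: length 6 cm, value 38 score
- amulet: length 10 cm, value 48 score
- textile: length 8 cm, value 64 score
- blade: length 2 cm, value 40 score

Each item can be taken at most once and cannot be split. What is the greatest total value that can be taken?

175 score

Check high-value combinations within 24 cm:
- mask+amulet+textile+blade: length 2+10+8+2=22, value 23+48+64+40=175
- coin tray+tablet+textile+blade: length 7+6+8+2=23, value 31+38+64+40=173
- mask+tablet+textile+blade: length 2+6+8+2=18, value 23+38+64+40=165
Best: 175 score.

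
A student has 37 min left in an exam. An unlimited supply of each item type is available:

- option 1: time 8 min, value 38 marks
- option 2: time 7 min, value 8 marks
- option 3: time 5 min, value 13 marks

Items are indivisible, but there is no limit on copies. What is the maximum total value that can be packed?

165 marks

Best value-per-unit is option 1 at 38/8; filling with it alone gives 4×38 = 152.
Optimal mix: 4×option 1 + 1×option 3 → time 37, value 165.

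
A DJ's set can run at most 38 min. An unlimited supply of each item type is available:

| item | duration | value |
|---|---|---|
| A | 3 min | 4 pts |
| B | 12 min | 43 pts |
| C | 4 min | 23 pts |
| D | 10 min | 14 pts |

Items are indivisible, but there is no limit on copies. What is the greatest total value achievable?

Best value-per-unit is C at 23/4, and filling with it alone uses duration 9×4=36. No mix of the others beats 9×23 = 207.

207 pts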